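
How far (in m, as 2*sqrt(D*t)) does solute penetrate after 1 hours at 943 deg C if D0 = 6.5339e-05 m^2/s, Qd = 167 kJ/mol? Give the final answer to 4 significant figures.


Step 1: D = D0 * exp(-Qd/(R*T))
T = 1216.15 K
D = 6.5339e-05 * exp(-167e3 / (8.314 * 1216.15)) = 4.38658e-12 m^2/s
Step 2: L = 2*sqrt(D*t)
t = 1 h = 3600 s
L = 2*sqrt(4.38658e-12 * 3600) = 2.513e-04 m


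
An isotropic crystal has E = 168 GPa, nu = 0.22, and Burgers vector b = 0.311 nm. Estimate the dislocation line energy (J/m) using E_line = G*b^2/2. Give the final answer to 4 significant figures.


Step 1: G = E / (2*(1+nu))
G = 168 / (2*(1+0.22)) = 68.8525 GPa = 6.88525e+10 Pa
Step 2: E_line = G*b^2/2
b = 0.311 nm = 3.11e-10 m
E_line = 0.5 * 6.88525e+10 * (3.11e-10)^2 = 3.33e-09 J/m


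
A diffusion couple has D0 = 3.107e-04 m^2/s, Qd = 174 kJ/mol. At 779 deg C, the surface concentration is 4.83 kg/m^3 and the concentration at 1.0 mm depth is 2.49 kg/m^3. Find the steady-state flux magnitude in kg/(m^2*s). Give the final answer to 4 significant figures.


Step 1: D = D0 * exp(-Qd/(R*T))
T = 779 + 273.15 = 1052.15 K
D = 3.107e-04 * exp(-174e3 / (8.314 * 1052.15)) = 7.13989e-13 m^2/s
Step 2: J = D * (C1 - C2) / dx
J = 7.13989e-13 * (4.83 - 2.49) / 1e-03
J = 1.671e-09 kg/(m^2*s)


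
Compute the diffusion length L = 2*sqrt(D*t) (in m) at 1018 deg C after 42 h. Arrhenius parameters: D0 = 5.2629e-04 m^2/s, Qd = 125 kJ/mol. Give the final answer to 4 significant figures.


Step 1: D = D0 * exp(-Qd/(R*T))
T = 1291.15 K
D = 5.2629e-04 * exp(-125e3 / (8.314 * 1291.15)) = 4.61375e-09 m^2/s
Step 2: L = 2*sqrt(D*t)
t = 42 h = 151200 s
L = 2*sqrt(4.61375e-09 * 151200) = 0.05282 m


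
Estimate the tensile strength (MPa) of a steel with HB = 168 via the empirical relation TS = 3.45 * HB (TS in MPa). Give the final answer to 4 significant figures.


TS (MPa) = 3.45 * HB
TS = 3.45 * 168
TS = 579.6 MPa


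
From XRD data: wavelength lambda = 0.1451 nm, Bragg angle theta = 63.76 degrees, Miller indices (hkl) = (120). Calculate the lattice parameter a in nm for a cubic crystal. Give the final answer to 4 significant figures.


d = lambda / (2*sin(theta))
d = 0.1451 / (2*sin(63.76 deg))
d = 0.0808852 nm
a = d * sqrt(h^2+k^2+l^2) = 0.0808852 * sqrt(5)
a = 0.1809 nm


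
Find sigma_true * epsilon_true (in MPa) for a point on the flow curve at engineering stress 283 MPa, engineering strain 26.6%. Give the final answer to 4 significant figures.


sigma_true = sigma_eng * (1 + epsilon_eng)
sigma_true = 283 * (1 + 0.266) = 358.278 MPa
epsilon_true = ln(1 + epsilon_eng)
epsilon_true = ln(1 + 0.266) = 0.235862
sigma_true * epsilon_true = 358.278 * 0.235862 = 84.5 MPa


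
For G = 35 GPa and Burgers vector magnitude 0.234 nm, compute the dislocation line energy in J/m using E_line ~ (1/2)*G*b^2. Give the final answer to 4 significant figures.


E = G*b^2/2
b = 0.234 nm = 2.34e-10 m
G = 35 GPa = 3.5e+10 Pa
E = 0.5 * 3.5e+10 * (2.34e-10)^2
E = 9.582e-10 J/m


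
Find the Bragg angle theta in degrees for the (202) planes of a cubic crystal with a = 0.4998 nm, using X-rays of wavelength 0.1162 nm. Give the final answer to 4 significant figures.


d = a / sqrt(h^2+k^2+l^2)
d = 0.4998 / sqrt(8) = 0.176706 nm
lambda = 2*d*sin(theta)  =>  sin(theta) = lambda / (2*d)
sin(theta) = 0.1162 / (2 * 0.176706) = 0.328795
theta = 19.2 deg


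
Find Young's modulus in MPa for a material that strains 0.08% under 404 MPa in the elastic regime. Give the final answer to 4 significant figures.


E = sigma / epsilon
epsilon = 0.08% = 8e-04
E = 404 / 8e-04
E = 505000 MPa


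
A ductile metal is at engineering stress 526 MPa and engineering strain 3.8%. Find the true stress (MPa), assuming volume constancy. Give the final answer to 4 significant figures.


sigma_true = sigma_eng * (1 + epsilon_eng)
sigma_true = 526 * (1 + 0.038)
sigma_true = 546 MPa


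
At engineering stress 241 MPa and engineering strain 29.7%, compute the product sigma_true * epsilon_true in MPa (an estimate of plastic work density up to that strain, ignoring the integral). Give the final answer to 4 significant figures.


sigma_true = sigma_eng * (1 + epsilon_eng)
sigma_true = 241 * (1 + 0.297) = 312.577 MPa
epsilon_true = ln(1 + epsilon_eng)
epsilon_true = ln(1 + 0.297) = 0.260054
sigma_true * epsilon_true = 312.577 * 0.260054 = 81.29 MPa


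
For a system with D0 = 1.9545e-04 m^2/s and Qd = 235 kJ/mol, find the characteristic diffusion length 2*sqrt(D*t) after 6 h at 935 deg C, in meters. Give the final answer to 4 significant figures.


Step 1: D = D0 * exp(-Qd/(R*T))
T = 1208.15 K
D = 1.9545e-04 * exp(-235e3 / (8.314 * 1208.15)) = 1.35018e-14 m^2/s
Step 2: L = 2*sqrt(D*t)
t = 6 h = 21600 s
L = 2*sqrt(1.35018e-14 * 21600) = 3.415e-05 m


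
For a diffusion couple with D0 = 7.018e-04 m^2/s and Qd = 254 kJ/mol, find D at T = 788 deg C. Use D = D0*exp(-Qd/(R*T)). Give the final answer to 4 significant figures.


D = D0 * exp(-Qd / (R*T))
T = 1061.15 K
D = 7.018e-04 * exp(-254e3 / (8.314 * 1061.15))
D = 2.202e-16 m^2/s


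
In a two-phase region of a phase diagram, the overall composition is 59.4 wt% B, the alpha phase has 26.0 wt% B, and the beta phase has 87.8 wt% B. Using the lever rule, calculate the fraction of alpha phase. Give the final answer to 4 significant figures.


f_alpha = (C_beta - C0) / (C_beta - C_alpha)
f_alpha = (87.8 - 59.4) / (87.8 - 26.0)
f_alpha = 0.4595


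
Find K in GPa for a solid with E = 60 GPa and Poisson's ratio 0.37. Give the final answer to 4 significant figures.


K = E / (3*(1-2*nu))
K = 60 / (3*(1-2*0.37))
K = 76.92 GPa


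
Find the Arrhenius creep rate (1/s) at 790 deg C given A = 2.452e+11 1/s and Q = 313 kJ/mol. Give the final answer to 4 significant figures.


rate = A * exp(-Q / (R*T))
T = 790 + 273.15 = 1063.15 K
rate = 2.452e+11 * exp(-313e3 / (8.314 * 1063.15))
rate = 1.025e-04 1/s


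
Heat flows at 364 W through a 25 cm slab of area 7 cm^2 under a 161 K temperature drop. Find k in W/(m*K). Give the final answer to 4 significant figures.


k = Q*L / (A*dT)
L = 0.25 m, A = 7e-04 m^2
k = 364 * 0.25 / (7e-04 * 161)
k = 807.5 W/(m*K)


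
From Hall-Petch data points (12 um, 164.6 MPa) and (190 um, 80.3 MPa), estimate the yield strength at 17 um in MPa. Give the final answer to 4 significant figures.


sigma_y = sigma0 + k / sqrt(d)
1/sqrt(d1) = 1/sqrt(1.2e-05) = 288.675;  1/sqrt(d2) = 72.5476
k = (sigma1 - sigma2) / (1/sqrt(d1) - 1/sqrt(d2)) = (164.6 - 80.3) / (288.675 - 72.5476) = 0.390048 MPa*m^0.5
sigma0 = sigma1 - k/sqrt(d1) = 164.6 - 0.390048*288.675 = 52.003 MPa
sigma_y(d3) = 52.003 + 0.390048 / sqrt(1.7e-05) = 146.6 MPa


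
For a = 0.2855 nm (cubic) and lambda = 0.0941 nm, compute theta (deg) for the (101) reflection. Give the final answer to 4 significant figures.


d = a / sqrt(h^2+k^2+l^2)
d = 0.2855 / sqrt(2) = 0.201879 nm
lambda = 2*d*sin(theta)  =>  sin(theta) = lambda / (2*d)
sin(theta) = 0.0941 / (2 * 0.201879) = 0.23306
theta = 13.48 deg


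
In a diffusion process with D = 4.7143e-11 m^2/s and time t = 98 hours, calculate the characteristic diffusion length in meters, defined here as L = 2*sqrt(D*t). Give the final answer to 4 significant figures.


t = 98 hr = 352800 s
Diffusion length = 2*sqrt(D*t)
= 2*sqrt(4.7143e-11 * 352800)
= 8.156e-03 m


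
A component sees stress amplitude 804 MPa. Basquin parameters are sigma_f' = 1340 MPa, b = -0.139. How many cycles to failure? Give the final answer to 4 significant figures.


sigma_a = sigma_f' * (2*Nf)^b
2*Nf = (sigma_a / sigma_f')^(1/b)
2*Nf = (804 / 1340)^(1/-0.139)
2*Nf = 39.4488
Nf = 19.72 cycles


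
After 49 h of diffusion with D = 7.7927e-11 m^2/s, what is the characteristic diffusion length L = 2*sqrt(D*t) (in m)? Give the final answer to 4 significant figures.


t = 49 hr = 176400 s
Diffusion length = 2*sqrt(D*t)
= 2*sqrt(7.7927e-11 * 176400)
= 7.415e-03 m


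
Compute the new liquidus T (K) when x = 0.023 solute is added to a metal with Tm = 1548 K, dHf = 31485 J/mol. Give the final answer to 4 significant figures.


dT = R*Tm^2*x / dHf
dT = 8.314 * 1548^2 * 0.023 / 31485
dT = 14.5538 K
T_new = 1548 - 14.5538 = 1533 K


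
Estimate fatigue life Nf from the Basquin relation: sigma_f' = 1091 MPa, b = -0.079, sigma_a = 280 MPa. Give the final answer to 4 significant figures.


sigma_a = sigma_f' * (2*Nf)^b
2*Nf = (sigma_a / sigma_f')^(1/b)
2*Nf = (280 / 1091)^(1/-0.079)
2*Nf = 2.99774e+07
Nf = 1.499e+07 cycles


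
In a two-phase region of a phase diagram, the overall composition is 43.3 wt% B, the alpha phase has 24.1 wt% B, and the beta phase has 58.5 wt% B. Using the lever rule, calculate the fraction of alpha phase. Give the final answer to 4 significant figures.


f_alpha = (C_beta - C0) / (C_beta - C_alpha)
f_alpha = (58.5 - 43.3) / (58.5 - 24.1)
f_alpha = 0.4419


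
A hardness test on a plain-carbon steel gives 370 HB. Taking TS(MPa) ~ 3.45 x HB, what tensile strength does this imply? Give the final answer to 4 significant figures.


TS (MPa) = 3.45 * HB
TS = 3.45 * 370
TS = 1277 MPa


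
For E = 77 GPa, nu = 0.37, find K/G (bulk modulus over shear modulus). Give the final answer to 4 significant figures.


G = E / (2*(1+nu))
G = 77 / (2*(1+0.37)) = 28.1022 GPa
K = E / (3*(1-2*nu))
K = 77 / (3*(1-2*0.37)) = 98.7179 GPa
K/G = 98.7179 / 28.1022 = 3.513


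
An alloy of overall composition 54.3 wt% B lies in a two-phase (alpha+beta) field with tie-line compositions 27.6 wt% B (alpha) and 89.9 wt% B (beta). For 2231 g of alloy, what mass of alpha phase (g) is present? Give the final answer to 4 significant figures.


f_alpha = (C_beta - C0) / (C_beta - C_alpha)
f_alpha = (89.9 - 54.3) / (89.9 - 27.6) = 0.571429
m_alpha = f_alpha * m_total = 0.571429 * 2231 = 1275 g


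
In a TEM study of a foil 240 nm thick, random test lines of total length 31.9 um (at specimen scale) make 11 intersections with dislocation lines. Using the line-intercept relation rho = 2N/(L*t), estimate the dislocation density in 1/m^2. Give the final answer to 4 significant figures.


rho = 2N / (L * t)
L = 31.9 um = 3.19e-05 m, t = 240 nm = 2.4e-07 m
rho = 2 * 11 / (3.19e-05 * 2.4e-07)
rho = 2.874e+12 1/m^2


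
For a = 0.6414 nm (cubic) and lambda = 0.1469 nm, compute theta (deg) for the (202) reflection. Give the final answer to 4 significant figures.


d = a / sqrt(h^2+k^2+l^2)
d = 0.6414 / sqrt(8) = 0.226769 nm
lambda = 2*d*sin(theta)  =>  sin(theta) = lambda / (2*d)
sin(theta) = 0.1469 / (2 * 0.226769) = 0.323898
theta = 18.9 deg


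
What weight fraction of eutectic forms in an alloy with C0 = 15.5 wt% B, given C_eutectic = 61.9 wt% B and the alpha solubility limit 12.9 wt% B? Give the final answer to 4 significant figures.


f_primary = (C_e - C0) / (C_e - C_alpha_max)
f_primary = (61.9 - 15.5) / (61.9 - 12.9)
f_primary = 0.946939
f_eutectic = 1 - 0.946939 = 0.05306


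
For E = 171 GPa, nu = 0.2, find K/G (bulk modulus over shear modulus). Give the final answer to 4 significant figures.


G = E / (2*(1+nu))
G = 171 / (2*(1+0.2)) = 71.25 GPa
K = E / (3*(1-2*nu))
K = 171 / (3*(1-2*0.2)) = 95 GPa
K/G = 95 / 71.25 = 1.333


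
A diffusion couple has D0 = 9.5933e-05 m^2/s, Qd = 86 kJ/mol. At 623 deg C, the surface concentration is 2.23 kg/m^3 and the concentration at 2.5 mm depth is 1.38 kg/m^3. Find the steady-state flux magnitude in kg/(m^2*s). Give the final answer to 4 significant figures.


Step 1: D = D0 * exp(-Qd/(R*T))
T = 623 + 273.15 = 896.15 K
D = 9.5933e-05 * exp(-86e3 / (8.314 * 896.15)) = 9.3118e-10 m^2/s
Step 2: J = D * (C1 - C2) / dx
J = 9.3118e-10 * (2.23 - 1.38) / 2.5e-03
J = 3.166e-07 kg/(m^2*s)


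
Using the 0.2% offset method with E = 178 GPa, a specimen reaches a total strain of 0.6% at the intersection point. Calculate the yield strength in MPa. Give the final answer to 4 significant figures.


Offset strain = 0.002
Elastic strain at yield = total_strain - offset = 6e-03 - 0.002 = 4e-03
sigma_y = E * elastic_strain = 178000 * 4e-03
sigma_y = 712 MPa


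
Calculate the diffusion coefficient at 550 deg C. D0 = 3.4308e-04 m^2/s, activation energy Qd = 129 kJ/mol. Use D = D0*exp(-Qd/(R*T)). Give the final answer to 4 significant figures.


D = D0 * exp(-Qd / (R*T))
T = 823.15 K
D = 3.4308e-04 * exp(-129e3 / (8.314 * 823.15))
D = 2.234e-12 m^2/s


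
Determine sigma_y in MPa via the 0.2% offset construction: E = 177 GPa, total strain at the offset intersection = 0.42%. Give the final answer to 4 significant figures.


Offset strain = 0.002
Elastic strain at yield = total_strain - offset = 4.2e-03 - 0.002 = 2.2e-03
sigma_y = E * elastic_strain = 177000 * 2.2e-03
sigma_y = 389.4 MPa


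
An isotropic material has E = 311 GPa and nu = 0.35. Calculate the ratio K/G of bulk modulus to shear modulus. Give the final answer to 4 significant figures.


G = E / (2*(1+nu))
G = 311 / (2*(1+0.35)) = 115.185 GPa
K = E / (3*(1-2*nu))
K = 311 / (3*(1-2*0.35)) = 345.556 GPa
K/G = 345.556 / 115.185 = 3


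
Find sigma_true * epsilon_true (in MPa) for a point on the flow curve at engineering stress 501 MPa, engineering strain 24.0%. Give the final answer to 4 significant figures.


sigma_true = sigma_eng * (1 + epsilon_eng)
sigma_true = 501 * (1 + 0.24) = 621.24 MPa
epsilon_true = ln(1 + epsilon_eng)
epsilon_true = ln(1 + 0.24) = 0.215111
sigma_true * epsilon_true = 621.24 * 0.215111 = 133.6 MPa


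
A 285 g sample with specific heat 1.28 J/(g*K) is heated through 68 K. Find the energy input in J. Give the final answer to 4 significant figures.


Q = m * cp * dT
Q = 285 * 1.28 * 68
Q = 24810 J


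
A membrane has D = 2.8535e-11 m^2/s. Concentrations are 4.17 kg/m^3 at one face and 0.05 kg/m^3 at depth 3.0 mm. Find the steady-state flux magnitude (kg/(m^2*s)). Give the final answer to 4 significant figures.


J = -D * (dC/dx) = D * (C1 - C2) / dx
J = 2.8535e-11 * (4.17 - 0.05) / 3e-03
J = 3.919e-08 kg/(m^2*s)


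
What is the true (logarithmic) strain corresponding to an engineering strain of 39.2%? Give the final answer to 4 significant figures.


epsilon_true = ln(1 + epsilon_eng)
epsilon_true = ln(1 + 0.392)
epsilon_true = 0.3307


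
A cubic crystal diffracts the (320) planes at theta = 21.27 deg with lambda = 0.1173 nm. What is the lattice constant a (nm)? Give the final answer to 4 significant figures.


d = lambda / (2*sin(theta))
d = 0.1173 / (2*sin(21.27 deg))
d = 0.161676 nm
a = d * sqrt(h^2+k^2+l^2) = 0.161676 * sqrt(13)
a = 0.5829 nm


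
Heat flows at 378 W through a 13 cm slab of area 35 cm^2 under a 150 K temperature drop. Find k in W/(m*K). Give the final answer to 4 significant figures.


k = Q*L / (A*dT)
L = 0.13 m, A = 3.5e-03 m^2
k = 378 * 0.13 / (3.5e-03 * 150)
k = 93.6 W/(m*K)


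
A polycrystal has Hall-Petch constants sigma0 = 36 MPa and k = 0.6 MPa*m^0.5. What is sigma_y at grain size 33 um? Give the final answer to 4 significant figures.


sigma_y = sigma0 + k / sqrt(d)
d = 33 um = 3.3e-05 m
sigma_y = 36 + 0.6 / sqrt(3.3e-05)
sigma_y = 140.4 MPa


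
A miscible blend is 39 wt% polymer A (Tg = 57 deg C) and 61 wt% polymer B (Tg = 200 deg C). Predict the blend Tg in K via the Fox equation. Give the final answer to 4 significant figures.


1/Tg = w1/Tg1 + w2/Tg2 (in Kelvin)
Tg1 = 330.15 K, Tg2 = 473.15 K
1/Tg = 0.39/330.15 + 0.61/473.15
Tg = 404.8 K


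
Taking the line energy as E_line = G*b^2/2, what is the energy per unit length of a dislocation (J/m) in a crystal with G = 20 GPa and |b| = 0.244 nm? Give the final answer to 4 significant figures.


E = G*b^2/2
b = 0.244 nm = 2.44e-10 m
G = 20 GPa = 2e+10 Pa
E = 0.5 * 2e+10 * (2.44e-10)^2
E = 5.954e-10 J/m


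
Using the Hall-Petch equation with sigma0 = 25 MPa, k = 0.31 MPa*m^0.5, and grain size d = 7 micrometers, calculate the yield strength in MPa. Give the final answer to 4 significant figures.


sigma_y = sigma0 + k / sqrt(d)
d = 7 um = 7e-06 m
sigma_y = 25 + 0.31 / sqrt(7e-06)
sigma_y = 142.2 MPa


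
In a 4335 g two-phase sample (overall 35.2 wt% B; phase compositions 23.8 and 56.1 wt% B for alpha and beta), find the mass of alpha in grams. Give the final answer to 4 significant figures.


f_alpha = (C_beta - C0) / (C_beta - C_alpha)
f_alpha = (56.1 - 35.2) / (56.1 - 23.8) = 0.647059
m_alpha = f_alpha * m_total = 0.647059 * 4335 = 2805 g


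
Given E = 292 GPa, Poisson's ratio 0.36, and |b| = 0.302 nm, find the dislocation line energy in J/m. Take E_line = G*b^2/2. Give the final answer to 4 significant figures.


Step 1: G = E / (2*(1+nu))
G = 292 / (2*(1+0.36)) = 107.353 GPa = 1.07353e+11 Pa
Step 2: E_line = G*b^2/2
b = 0.302 nm = 3.02e-10 m
E_line = 0.5 * 1.07353e+11 * (3.02e-10)^2 = 4.896e-09 J/m


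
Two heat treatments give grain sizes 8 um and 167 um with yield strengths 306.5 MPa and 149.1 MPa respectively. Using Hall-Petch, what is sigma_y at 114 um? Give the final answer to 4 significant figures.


sigma_y = sigma0 + k / sqrt(d)
1/sqrt(d1) = 1/sqrt(8e-06) = 353.553;  1/sqrt(d2) = 77.3823
k = (sigma1 - sigma2) / (1/sqrt(d1) - 1/sqrt(d2)) = (306.5 - 149.1) / (353.553 - 77.3823) = 0.569937 MPa*m^0.5
sigma0 = sigma1 - k/sqrt(d1) = 306.5 - 0.569937*353.553 = 104.997 MPa
sigma_y(d3) = 104.997 + 0.569937 / sqrt(1.14e-04) = 158.4 MPa


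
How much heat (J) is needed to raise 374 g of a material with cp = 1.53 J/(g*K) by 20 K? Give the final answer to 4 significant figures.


Q = m * cp * dT
Q = 374 * 1.53 * 20
Q = 11440 J


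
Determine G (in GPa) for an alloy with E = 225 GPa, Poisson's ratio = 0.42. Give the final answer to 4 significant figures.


G = E / (2*(1+nu))
G = 225 / (2*(1+0.42))
G = 79.23 GPa


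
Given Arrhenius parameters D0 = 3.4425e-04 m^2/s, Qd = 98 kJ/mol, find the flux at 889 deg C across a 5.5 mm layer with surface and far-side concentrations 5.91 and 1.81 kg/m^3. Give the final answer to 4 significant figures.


Step 1: D = D0 * exp(-Qd/(R*T))
T = 889 + 273.15 = 1162.15 K
D = 3.4425e-04 * exp(-98e3 / (8.314 * 1162.15)) = 1.35504e-08 m^2/s
Step 2: J = D * (C1 - C2) / dx
J = 1.35504e-08 * (5.91 - 1.81) / 5.5e-03
J = 1.01e-05 kg/(m^2*s)


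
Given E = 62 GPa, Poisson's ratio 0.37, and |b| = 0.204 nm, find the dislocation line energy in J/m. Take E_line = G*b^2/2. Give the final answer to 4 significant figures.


Step 1: G = E / (2*(1+nu))
G = 62 / (2*(1+0.37)) = 22.6277 GPa = 2.26277e+10 Pa
Step 2: E_line = G*b^2/2
b = 0.204 nm = 2.04e-10 m
E_line = 0.5 * 2.26277e+10 * (2.04e-10)^2 = 4.708e-10 J/m


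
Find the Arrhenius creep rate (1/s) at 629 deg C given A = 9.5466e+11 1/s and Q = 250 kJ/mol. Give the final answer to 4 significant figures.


rate = A * exp(-Q / (R*T))
T = 629 + 273.15 = 902.15 K
rate = 9.5466e+11 * exp(-250e3 / (8.314 * 902.15))
rate = 3.194e-03 1/s


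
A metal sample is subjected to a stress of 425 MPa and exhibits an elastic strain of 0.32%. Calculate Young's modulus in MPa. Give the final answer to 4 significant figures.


E = sigma / epsilon
epsilon = 0.32% = 3.2e-03
E = 425 / 3.2e-03
E = 132800 MPa


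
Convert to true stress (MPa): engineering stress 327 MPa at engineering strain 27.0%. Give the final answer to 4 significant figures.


sigma_true = sigma_eng * (1 + epsilon_eng)
sigma_true = 327 * (1 + 0.27)
sigma_true = 415.3 MPa


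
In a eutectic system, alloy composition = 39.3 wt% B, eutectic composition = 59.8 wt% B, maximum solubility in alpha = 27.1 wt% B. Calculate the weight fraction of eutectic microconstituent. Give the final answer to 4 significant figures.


f_primary = (C_e - C0) / (C_e - C_alpha_max)
f_primary = (59.8 - 39.3) / (59.8 - 27.1)
f_primary = 0.626911
f_eutectic = 1 - 0.626911 = 0.3731


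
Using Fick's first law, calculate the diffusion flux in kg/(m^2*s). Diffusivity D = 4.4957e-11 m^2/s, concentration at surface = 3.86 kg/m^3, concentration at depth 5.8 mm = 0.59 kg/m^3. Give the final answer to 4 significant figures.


J = -D * (dC/dx) = D * (C1 - C2) / dx
J = 4.4957e-11 * (3.86 - 0.59) / 5.8e-03
J = 2.535e-08 kg/(m^2*s)


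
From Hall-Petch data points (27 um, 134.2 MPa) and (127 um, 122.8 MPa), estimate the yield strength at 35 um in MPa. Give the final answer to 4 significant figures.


sigma_y = sigma0 + k / sqrt(d)
1/sqrt(d1) = 1/sqrt(2.7e-05) = 192.45;  1/sqrt(d2) = 88.7357
k = (sigma1 - sigma2) / (1/sqrt(d1) - 1/sqrt(d2)) = (134.2 - 122.8) / (192.45 - 88.7357) = 0.109917 MPa*m^0.5
sigma0 = sigma1 - k/sqrt(d1) = 134.2 - 0.109917*192.45 = 113.046 MPa
sigma_y(d3) = 113.046 + 0.109917 / sqrt(3.5e-05) = 131.6 MPa


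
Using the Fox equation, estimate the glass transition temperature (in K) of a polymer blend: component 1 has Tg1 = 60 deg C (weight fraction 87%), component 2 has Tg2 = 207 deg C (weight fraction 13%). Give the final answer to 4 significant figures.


1/Tg = w1/Tg1 + w2/Tg2 (in Kelvin)
Tg1 = 333.15 K, Tg2 = 480.15 K
1/Tg = 0.87/333.15 + 0.13/480.15
Tg = 347 K


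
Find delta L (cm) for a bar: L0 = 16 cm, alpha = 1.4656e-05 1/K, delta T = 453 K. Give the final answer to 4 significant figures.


dL = L0 * alpha * dT
dL = 16 * 1.4656e-05 * 453
dL = 0.1062 cm


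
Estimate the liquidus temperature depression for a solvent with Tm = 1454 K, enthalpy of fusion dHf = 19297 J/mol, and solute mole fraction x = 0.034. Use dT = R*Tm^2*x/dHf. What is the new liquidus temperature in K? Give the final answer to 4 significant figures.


dT = R*Tm^2*x / dHf
dT = 8.314 * 1454^2 * 0.034 / 19297
dT = 30.9691 K
T_new = 1454 - 30.9691 = 1423 K


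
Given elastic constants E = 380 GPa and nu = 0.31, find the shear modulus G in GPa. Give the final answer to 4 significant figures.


G = E / (2*(1+nu))
G = 380 / (2*(1+0.31))
G = 145 GPa


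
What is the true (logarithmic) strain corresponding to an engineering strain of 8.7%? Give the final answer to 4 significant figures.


epsilon_true = ln(1 + epsilon_eng)
epsilon_true = ln(1 + 0.087)
epsilon_true = 0.08342


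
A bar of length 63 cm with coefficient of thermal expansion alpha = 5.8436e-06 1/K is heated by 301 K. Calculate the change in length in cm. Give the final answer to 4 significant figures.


dL = L0 * alpha * dT
dL = 63 * 5.8436e-06 * 301
dL = 0.1108 cm


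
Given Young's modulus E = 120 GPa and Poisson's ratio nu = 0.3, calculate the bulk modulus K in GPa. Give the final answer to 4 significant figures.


K = E / (3*(1-2*nu))
K = 120 / (3*(1-2*0.3))
K = 100 GPa


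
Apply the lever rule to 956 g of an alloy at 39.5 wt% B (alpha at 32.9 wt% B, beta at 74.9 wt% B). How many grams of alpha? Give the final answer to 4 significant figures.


f_alpha = (C_beta - C0) / (C_beta - C_alpha)
f_alpha = (74.9 - 39.5) / (74.9 - 32.9) = 0.842857
m_alpha = f_alpha * m_total = 0.842857 * 956 = 805.8 g


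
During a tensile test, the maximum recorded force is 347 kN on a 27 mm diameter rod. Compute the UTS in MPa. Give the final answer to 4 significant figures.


A0 = pi*(d/2)^2 = pi*(27/2)^2 = 572.555 mm^2
UTS = F_max / A0 = 347*1000 / 572.555
UTS = 606.1 MPa


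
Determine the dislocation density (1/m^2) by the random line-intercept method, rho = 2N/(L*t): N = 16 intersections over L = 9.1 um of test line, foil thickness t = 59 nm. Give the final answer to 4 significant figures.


rho = 2N / (L * t)
L = 9.1 um = 9.1e-06 m, t = 59 nm = 5.9e-08 m
rho = 2 * 16 / (9.1e-06 * 5.9e-08)
rho = 5.96e+13 1/m^2


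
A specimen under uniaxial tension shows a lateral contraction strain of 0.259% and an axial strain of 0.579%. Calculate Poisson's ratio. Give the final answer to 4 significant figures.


nu = -epsilon_lat / epsilon_axial
Lateral strain is contraction (negative), so using magnitudes:
nu = 0.259 / 0.579
nu = 0.4473


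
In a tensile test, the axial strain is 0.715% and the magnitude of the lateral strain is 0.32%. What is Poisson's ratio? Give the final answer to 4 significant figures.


nu = -epsilon_lat / epsilon_axial
Lateral strain is contraction (negative), so using magnitudes:
nu = 0.32 / 0.715
nu = 0.4476


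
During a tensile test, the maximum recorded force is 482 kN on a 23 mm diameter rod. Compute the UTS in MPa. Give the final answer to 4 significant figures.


A0 = pi*(d/2)^2 = pi*(23/2)^2 = 415.476 mm^2
UTS = F_max / A0 = 482*1000 / 415.476
UTS = 1160 MPa


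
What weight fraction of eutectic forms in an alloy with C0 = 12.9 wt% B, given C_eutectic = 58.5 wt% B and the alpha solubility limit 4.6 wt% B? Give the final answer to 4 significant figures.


f_primary = (C_e - C0) / (C_e - C_alpha_max)
f_primary = (58.5 - 12.9) / (58.5 - 4.6)
f_primary = 0.846011
f_eutectic = 1 - 0.846011 = 0.154


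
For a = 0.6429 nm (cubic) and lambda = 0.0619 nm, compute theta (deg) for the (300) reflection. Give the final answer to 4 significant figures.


d = a / sqrt(h^2+k^2+l^2)
d = 0.6429 / sqrt(9) = 0.2143 nm
lambda = 2*d*sin(theta)  =>  sin(theta) = lambda / (2*d)
sin(theta) = 0.0619 / (2 * 0.2143) = 0.144424
theta = 8.304 deg


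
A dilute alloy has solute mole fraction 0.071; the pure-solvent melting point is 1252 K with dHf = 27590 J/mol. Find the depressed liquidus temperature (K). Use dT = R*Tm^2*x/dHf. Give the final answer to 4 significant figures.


dT = R*Tm^2*x / dHf
dT = 8.314 * 1252^2 * 0.071 / 27590
dT = 33.5371 K
T_new = 1252 - 33.5371 = 1218 K


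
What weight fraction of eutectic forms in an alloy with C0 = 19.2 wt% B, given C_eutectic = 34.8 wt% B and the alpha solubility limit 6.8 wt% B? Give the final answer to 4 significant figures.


f_primary = (C_e - C0) / (C_e - C_alpha_max)
f_primary = (34.8 - 19.2) / (34.8 - 6.8)
f_primary = 0.557143
f_eutectic = 1 - 0.557143 = 0.4429


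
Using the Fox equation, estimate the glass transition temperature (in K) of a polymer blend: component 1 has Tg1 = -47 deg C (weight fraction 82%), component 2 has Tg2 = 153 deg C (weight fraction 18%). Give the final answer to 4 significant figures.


1/Tg = w1/Tg1 + w2/Tg2 (in Kelvin)
Tg1 = 226.15 K, Tg2 = 426.15 K
1/Tg = 0.82/226.15 + 0.18/426.15
Tg = 247 K


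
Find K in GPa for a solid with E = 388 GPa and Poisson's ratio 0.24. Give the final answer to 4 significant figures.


K = E / (3*(1-2*nu))
K = 388 / (3*(1-2*0.24))
K = 248.7 GPa


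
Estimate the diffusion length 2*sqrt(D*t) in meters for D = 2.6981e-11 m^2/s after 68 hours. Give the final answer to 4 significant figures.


t = 68 hr = 244800 s
Diffusion length = 2*sqrt(D*t)
= 2*sqrt(2.6981e-11 * 244800)
= 5.14e-03 m


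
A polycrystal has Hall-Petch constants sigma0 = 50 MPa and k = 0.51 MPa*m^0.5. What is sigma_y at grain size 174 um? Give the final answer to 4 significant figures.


sigma_y = sigma0 + k / sqrt(d)
d = 174 um = 1.74e-04 m
sigma_y = 50 + 0.51 / sqrt(1.74e-04)
sigma_y = 88.66 MPa


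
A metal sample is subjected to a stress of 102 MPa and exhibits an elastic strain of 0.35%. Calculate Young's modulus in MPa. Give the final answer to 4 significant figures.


E = sigma / epsilon
epsilon = 0.35% = 3.5e-03
E = 102 / 3.5e-03
E = 29140 MPa


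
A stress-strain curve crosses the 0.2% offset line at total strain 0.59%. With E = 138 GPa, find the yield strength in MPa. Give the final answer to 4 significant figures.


Offset strain = 0.002
Elastic strain at yield = total_strain - offset = 5.9e-03 - 0.002 = 3.9e-03
sigma_y = E * elastic_strain = 138000 * 3.9e-03
sigma_y = 538.2 MPa


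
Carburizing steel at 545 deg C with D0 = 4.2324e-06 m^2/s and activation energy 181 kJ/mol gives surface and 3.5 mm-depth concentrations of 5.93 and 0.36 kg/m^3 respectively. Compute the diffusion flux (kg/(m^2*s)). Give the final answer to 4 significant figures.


Step 1: D = D0 * exp(-Qd/(R*T))
T = 545 + 273.15 = 818.15 K
D = 4.2324e-06 * exp(-181e3 / (8.314 * 818.15)) = 1.17559e-17 m^2/s
Step 2: J = D * (C1 - C2) / dx
J = 1.17559e-17 * (5.93 - 0.36) / 3.5e-03
J = 1.871e-14 kg/(m^2*s)


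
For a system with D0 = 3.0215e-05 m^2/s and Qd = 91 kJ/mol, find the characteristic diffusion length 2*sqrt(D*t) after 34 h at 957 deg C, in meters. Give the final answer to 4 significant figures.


Step 1: D = D0 * exp(-Qd/(R*T))
T = 1230.15 K
D = 3.0215e-05 * exp(-91e3 / (8.314 * 1230.15)) = 4.13086e-09 m^2/s
Step 2: L = 2*sqrt(D*t)
t = 34 h = 122400 s
L = 2*sqrt(4.13086e-09 * 122400) = 0.04497 m


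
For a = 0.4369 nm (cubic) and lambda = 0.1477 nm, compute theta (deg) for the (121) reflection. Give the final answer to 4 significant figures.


d = a / sqrt(h^2+k^2+l^2)
d = 0.4369 / sqrt(6) = 0.178364 nm
lambda = 2*d*sin(theta)  =>  sin(theta) = lambda / (2*d)
sin(theta) = 0.1477 / (2 * 0.178364) = 0.414042
theta = 24.46 deg


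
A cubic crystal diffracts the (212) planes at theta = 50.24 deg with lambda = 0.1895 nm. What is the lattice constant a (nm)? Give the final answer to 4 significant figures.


d = lambda / (2*sin(theta))
d = 0.1895 / (2*sin(50.24 deg))
d = 0.123255 nm
a = d * sqrt(h^2+k^2+l^2) = 0.123255 * sqrt(9)
a = 0.3698 nm


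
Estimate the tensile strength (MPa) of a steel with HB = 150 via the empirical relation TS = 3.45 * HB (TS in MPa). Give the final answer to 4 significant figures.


TS (MPa) = 3.45 * HB
TS = 3.45 * 150
TS = 517.5 MPa


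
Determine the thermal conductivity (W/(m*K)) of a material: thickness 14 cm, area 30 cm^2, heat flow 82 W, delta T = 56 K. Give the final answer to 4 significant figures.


k = Q*L / (A*dT)
L = 0.14 m, A = 3e-03 m^2
k = 82 * 0.14 / (3e-03 * 56)
k = 68.33 W/(m*K)


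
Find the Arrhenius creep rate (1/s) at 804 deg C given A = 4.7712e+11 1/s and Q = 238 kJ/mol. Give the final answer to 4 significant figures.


rate = A * exp(-Q / (R*T))
T = 804 + 273.15 = 1077.15 K
rate = 4.7712e+11 * exp(-238e3 / (8.314 * 1077.15))
rate = 1.37 1/s


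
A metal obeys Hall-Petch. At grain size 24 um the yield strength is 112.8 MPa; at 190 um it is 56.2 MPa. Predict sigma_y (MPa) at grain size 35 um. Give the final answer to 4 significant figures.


sigma_y = sigma0 + k / sqrt(d)
1/sqrt(d1) = 1/sqrt(2.4e-05) = 204.124;  1/sqrt(d2) = 72.5476
k = (sigma1 - sigma2) / (1/sqrt(d1) - 1/sqrt(d2)) = (112.8 - 56.2) / (204.124 - 72.5476) = 0.430168 MPa*m^0.5
sigma0 = sigma1 - k/sqrt(d1) = 112.8 - 0.430168*204.124 = 24.9923 MPa
sigma_y(d3) = 24.9923 + 0.430168 / sqrt(3.5e-05) = 97.7 MPa


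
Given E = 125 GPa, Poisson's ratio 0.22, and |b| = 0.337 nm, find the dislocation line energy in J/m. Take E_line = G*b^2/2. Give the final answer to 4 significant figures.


Step 1: G = E / (2*(1+nu))
G = 125 / (2*(1+0.22)) = 51.2295 GPa = 5.12295e+10 Pa
Step 2: E_line = G*b^2/2
b = 0.337 nm = 3.37e-10 m
E_line = 0.5 * 5.12295e+10 * (3.37e-10)^2 = 2.909e-09 J/m


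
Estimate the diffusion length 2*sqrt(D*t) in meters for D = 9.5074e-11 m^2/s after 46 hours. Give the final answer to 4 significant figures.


t = 46 hr = 165600 s
Diffusion length = 2*sqrt(D*t)
= 2*sqrt(9.5074e-11 * 165600)
= 7.936e-03 m


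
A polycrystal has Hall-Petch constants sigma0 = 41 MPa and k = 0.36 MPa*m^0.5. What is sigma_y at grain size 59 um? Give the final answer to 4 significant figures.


sigma_y = sigma0 + k / sqrt(d)
d = 59 um = 5.9e-05 m
sigma_y = 41 + 0.36 / sqrt(5.9e-05)
sigma_y = 87.87 MPa


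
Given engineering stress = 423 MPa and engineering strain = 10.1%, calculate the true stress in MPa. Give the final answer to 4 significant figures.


sigma_true = sigma_eng * (1 + epsilon_eng)
sigma_true = 423 * (1 + 0.101)
sigma_true = 465.7 MPa


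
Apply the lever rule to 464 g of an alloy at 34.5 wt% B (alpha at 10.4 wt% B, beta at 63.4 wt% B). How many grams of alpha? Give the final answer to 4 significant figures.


f_alpha = (C_beta - C0) / (C_beta - C_alpha)
f_alpha = (63.4 - 34.5) / (63.4 - 10.4) = 0.545283
m_alpha = f_alpha * m_total = 0.545283 * 464 = 253 g


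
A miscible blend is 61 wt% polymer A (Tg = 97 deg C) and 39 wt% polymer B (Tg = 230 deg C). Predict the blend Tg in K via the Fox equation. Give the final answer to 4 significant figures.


1/Tg = w1/Tg1 + w2/Tg2 (in Kelvin)
Tg1 = 370.15 K, Tg2 = 503.15 K
1/Tg = 0.61/370.15 + 0.39/503.15
Tg = 412.7 K


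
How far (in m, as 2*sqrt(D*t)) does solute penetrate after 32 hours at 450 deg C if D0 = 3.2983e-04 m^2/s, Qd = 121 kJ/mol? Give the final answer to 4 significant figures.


Step 1: D = D0 * exp(-Qd/(R*T))
T = 723.15 K
D = 3.2983e-04 * exp(-121e3 / (8.314 * 723.15)) = 5.9964e-13 m^2/s
Step 2: L = 2*sqrt(D*t)
t = 32 h = 115200 s
L = 2*sqrt(5.9964e-13 * 115200) = 5.257e-04 m


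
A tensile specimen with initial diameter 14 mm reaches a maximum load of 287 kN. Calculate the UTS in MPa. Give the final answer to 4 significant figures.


A0 = pi*(d/2)^2 = pi*(14/2)^2 = 153.938 mm^2
UTS = F_max / A0 = 287*1000 / 153.938
UTS = 1864 MPa


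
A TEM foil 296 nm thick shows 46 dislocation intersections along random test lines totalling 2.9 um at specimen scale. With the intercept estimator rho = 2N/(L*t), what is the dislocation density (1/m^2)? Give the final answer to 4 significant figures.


rho = 2N / (L * t)
L = 2.9 um = 2.9e-06 m, t = 296 nm = 2.96e-07 m
rho = 2 * 46 / (2.9e-06 * 2.96e-07)
rho = 1.072e+14 1/m^2


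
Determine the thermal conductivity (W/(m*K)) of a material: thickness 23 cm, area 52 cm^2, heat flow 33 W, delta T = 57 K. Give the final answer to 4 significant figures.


k = Q*L / (A*dT)
L = 0.23 m, A = 5.2e-03 m^2
k = 33 * 0.23 / (5.2e-03 * 57)
k = 25.61 W/(m*K)


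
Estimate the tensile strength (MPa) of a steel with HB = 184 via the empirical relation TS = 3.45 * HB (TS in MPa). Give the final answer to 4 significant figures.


TS (MPa) = 3.45 * HB
TS = 3.45 * 184
TS = 634.8 MPa


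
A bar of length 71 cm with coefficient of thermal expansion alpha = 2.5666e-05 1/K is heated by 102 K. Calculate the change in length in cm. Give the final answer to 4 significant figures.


dL = L0 * alpha * dT
dL = 71 * 2.5666e-05 * 102
dL = 0.1859 cm


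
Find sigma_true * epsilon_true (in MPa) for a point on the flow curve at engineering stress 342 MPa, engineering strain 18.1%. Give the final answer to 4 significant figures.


sigma_true = sigma_eng * (1 + epsilon_eng)
sigma_true = 342 * (1 + 0.181) = 403.902 MPa
epsilon_true = ln(1 + epsilon_eng)
epsilon_true = ln(1 + 0.181) = 0.166362
sigma_true * epsilon_true = 403.902 * 0.166362 = 67.19 MPa


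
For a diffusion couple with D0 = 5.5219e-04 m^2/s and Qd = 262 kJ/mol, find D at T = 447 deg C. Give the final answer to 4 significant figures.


D = D0 * exp(-Qd / (R*T))
T = 720.15 K
D = 5.5219e-04 * exp(-262e3 / (8.314 * 720.15))
D = 5.467e-23 m^2/s


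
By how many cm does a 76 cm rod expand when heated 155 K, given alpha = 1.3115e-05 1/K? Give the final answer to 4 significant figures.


dL = L0 * alpha * dT
dL = 76 * 1.3115e-05 * 155
dL = 0.1545 cm


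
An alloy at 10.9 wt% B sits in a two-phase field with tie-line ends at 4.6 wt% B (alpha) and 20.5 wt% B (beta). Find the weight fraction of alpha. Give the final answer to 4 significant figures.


f_alpha = (C_beta - C0) / (C_beta - C_alpha)
f_alpha = (20.5 - 10.9) / (20.5 - 4.6)
f_alpha = 0.6038


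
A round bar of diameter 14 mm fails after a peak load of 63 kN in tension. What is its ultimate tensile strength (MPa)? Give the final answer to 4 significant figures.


A0 = pi*(d/2)^2 = pi*(14/2)^2 = 153.938 mm^2
UTS = F_max / A0 = 63*1000 / 153.938
UTS = 409.3 MPa


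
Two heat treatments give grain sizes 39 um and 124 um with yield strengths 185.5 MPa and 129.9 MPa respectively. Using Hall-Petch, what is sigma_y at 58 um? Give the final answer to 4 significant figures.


sigma_y = sigma0 + k / sqrt(d)
1/sqrt(d1) = 1/sqrt(3.9e-05) = 160.128;  1/sqrt(d2) = 89.8027
k = (sigma1 - sigma2) / (1/sqrt(d1) - 1/sqrt(d2)) = (185.5 - 129.9) / (160.128 - 89.8027) = 0.790609 MPa*m^0.5
sigma0 = sigma1 - k/sqrt(d1) = 185.5 - 0.790609*160.128 = 58.9012 MPa
sigma_y(d3) = 58.9012 + 0.790609 / sqrt(5.8e-05) = 162.7 MPa


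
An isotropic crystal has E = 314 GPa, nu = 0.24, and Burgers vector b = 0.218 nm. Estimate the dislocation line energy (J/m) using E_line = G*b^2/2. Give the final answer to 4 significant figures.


Step 1: G = E / (2*(1+nu))
G = 314 / (2*(1+0.24)) = 126.613 GPa = 1.26613e+11 Pa
Step 2: E_line = G*b^2/2
b = 0.218 nm = 2.18e-10 m
E_line = 0.5 * 1.26613e+11 * (2.18e-10)^2 = 3.009e-09 J/m


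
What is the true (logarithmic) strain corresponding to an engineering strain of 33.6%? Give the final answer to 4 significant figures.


epsilon_true = ln(1 + epsilon_eng)
epsilon_true = ln(1 + 0.336)
epsilon_true = 0.2897


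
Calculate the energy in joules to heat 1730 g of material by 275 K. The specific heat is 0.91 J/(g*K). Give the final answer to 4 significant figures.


Q = m * cp * dT
Q = 1730 * 0.91 * 275
Q = 432900 J


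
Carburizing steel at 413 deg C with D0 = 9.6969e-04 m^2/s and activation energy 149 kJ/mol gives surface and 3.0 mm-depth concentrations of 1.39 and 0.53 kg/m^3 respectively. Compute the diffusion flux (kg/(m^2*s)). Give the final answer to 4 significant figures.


Step 1: D = D0 * exp(-Qd/(R*T))
T = 413 + 273.15 = 686.15 K
D = 9.6969e-04 * exp(-149e3 / (8.314 * 686.15)) = 4.39824e-15 m^2/s
Step 2: J = D * (C1 - C2) / dx
J = 4.39824e-15 * (1.39 - 0.53) / 3e-03
J = 1.261e-12 kg/(m^2*s)


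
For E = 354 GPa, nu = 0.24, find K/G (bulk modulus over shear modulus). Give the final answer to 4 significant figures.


G = E / (2*(1+nu))
G = 354 / (2*(1+0.24)) = 142.742 GPa
K = E / (3*(1-2*nu))
K = 354 / (3*(1-2*0.24)) = 226.923 GPa
K/G = 226.923 / 142.742 = 1.59


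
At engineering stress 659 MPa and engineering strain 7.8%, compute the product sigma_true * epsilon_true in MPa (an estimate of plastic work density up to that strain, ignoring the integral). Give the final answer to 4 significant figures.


sigma_true = sigma_eng * (1 + epsilon_eng)
sigma_true = 659 * (1 + 0.078) = 710.402 MPa
epsilon_true = ln(1 + epsilon_eng)
epsilon_true = ln(1 + 0.078) = 0.0751075
sigma_true * epsilon_true = 710.402 * 0.0751075 = 53.36 MPa


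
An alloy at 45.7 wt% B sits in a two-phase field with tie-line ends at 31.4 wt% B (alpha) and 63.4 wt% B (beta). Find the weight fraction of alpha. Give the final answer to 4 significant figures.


f_alpha = (C_beta - C0) / (C_beta - C_alpha)
f_alpha = (63.4 - 45.7) / (63.4 - 31.4)
f_alpha = 0.5531


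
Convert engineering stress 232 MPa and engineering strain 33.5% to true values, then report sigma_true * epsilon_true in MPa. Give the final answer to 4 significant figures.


sigma_true = sigma_eng * (1 + epsilon_eng)
sigma_true = 232 * (1 + 0.335) = 309.72 MPa
epsilon_true = ln(1 + epsilon_eng)
epsilon_true = ln(1 + 0.335) = 0.288931
sigma_true * epsilon_true = 309.72 * 0.288931 = 89.49 MPa


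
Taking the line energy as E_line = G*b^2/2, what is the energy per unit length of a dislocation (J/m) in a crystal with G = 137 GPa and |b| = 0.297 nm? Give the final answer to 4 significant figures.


E = G*b^2/2
b = 0.297 nm = 2.97e-10 m
G = 137 GPa = 1.37e+11 Pa
E = 0.5 * 1.37e+11 * (2.97e-10)^2
E = 6.042e-09 J/m


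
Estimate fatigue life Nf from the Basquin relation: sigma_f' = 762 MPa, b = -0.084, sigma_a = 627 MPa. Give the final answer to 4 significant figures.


sigma_a = sigma_f' * (2*Nf)^b
2*Nf = (sigma_a / sigma_f')^(1/b)
2*Nf = (627 / 762)^(1/-0.084)
2*Nf = 10.1902
Nf = 5.095 cycles


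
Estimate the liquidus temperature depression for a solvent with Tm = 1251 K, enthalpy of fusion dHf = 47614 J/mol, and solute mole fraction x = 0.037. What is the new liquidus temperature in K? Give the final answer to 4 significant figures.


dT = R*Tm^2*x / dHf
dT = 8.314 * 1251^2 * 0.037 / 47614
dT = 10.1109 K
T_new = 1251 - 10.1109 = 1241 K


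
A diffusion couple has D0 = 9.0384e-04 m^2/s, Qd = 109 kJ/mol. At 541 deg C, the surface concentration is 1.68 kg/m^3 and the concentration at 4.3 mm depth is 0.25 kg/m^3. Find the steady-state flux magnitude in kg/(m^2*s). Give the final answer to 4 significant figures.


Step 1: D = D0 * exp(-Qd/(R*T))
T = 541 + 273.15 = 814.15 K
D = 9.0384e-04 * exp(-109e3 / (8.314 * 814.15)) = 9.17409e-11 m^2/s
Step 2: J = D * (C1 - C2) / dx
J = 9.17409e-11 * (1.68 - 0.25) / 4.3e-03
J = 3.051e-08 kg/(m^2*s)
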